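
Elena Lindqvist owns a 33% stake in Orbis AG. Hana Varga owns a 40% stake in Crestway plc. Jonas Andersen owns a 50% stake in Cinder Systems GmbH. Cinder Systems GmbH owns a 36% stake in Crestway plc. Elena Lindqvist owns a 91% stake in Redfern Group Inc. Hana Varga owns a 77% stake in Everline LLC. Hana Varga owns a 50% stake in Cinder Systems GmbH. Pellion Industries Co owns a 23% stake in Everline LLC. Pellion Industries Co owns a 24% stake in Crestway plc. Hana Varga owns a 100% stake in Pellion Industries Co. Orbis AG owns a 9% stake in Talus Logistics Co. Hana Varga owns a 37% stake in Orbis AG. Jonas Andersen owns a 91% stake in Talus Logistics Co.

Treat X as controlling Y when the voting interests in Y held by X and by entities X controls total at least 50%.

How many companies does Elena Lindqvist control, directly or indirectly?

1

Elena holds 91% of Redfern, so Elena controls Redfern.
No other company's threshold is met.
Elena controls 1 company.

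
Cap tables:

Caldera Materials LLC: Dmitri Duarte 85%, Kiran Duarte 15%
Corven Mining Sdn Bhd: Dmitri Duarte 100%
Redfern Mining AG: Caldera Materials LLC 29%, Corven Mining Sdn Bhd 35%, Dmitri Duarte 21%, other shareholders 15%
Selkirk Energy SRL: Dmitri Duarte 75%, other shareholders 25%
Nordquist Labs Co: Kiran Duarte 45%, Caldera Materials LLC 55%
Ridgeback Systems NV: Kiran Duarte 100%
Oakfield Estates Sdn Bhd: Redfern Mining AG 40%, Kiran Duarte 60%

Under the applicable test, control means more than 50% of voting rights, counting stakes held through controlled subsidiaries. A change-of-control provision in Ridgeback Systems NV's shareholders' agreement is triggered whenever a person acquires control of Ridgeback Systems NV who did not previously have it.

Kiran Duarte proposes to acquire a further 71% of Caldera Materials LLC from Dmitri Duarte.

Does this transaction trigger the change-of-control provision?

The purchase adds only to Kiran's holdings (Dmitri's stake shrinks), so Kiran is the only person who could newly come to control Ridgeback.
Kiran holds 100% of Ridgeback, so Kiran controls Ridgeback.
So Kiran already controls Ridgeback before the transaction.
After the purchase, Kiran's direct stake in Caldera rises to 15% + 71% = 86%, and Dmitri's stake falls to 14%.
Kiran controlled Ridgeback already, so this is not a new person acquiring control; every other person's position is unchanged or reduced.
No new person acquires control, so the clause is not triggered.

No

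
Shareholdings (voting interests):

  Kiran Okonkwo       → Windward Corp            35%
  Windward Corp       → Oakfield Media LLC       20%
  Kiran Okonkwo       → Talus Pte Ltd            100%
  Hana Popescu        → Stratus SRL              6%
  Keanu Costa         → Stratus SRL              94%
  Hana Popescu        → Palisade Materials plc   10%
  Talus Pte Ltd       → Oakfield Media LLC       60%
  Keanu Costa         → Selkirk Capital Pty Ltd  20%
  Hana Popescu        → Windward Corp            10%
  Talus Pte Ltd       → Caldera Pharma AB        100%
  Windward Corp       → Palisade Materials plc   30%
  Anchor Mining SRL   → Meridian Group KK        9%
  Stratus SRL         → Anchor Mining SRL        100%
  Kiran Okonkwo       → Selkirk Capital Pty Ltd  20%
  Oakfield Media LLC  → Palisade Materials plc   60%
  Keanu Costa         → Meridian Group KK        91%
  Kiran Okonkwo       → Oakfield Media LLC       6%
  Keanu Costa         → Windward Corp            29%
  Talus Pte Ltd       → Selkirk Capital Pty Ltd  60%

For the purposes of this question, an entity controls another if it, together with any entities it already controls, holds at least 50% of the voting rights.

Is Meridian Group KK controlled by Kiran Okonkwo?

Kiran holds 100% of Talus, so Kiran controls Talus.
Talus holds 100% of Caldera, so Kiran controls Caldera.
Kiran and Talus together hold 6% + 60% = 66% of Oakfield, so Kiran controls Oakfield.
Oakfield holds 60% of Palisade, so Kiran controls Palisade.
Talus and Kiran together hold 60% + 20% = 80% of Selkirk, so Kiran controls Selkirk.
Neither Kiran nor any entity Kiran controls holds any voting interest in Meridian.
So Kiran does not control Meridian.

No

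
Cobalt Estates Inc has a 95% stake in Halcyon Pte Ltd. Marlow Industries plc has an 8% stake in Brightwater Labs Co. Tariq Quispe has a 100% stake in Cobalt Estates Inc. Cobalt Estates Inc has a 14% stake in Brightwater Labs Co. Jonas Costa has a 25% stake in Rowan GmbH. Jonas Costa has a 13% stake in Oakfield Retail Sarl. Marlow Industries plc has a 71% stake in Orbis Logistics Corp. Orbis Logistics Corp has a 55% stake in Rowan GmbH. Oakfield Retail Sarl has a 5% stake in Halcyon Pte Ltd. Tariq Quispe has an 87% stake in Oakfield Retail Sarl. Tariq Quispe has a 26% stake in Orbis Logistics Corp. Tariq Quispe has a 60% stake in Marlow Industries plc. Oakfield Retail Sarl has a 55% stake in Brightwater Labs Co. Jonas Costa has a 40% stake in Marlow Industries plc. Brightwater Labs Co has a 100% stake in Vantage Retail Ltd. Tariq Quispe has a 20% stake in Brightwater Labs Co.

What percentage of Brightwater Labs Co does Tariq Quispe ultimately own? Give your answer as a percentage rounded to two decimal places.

86.65%

Tariq reaches Brightwater along 4 paths.
Via Cobalt: 100% × 14% = 14%.
Via Oakfield: 87% × 55% = 47.85%.
Direct stake: 20% = 20%.
Via Marlow: 60% × 8% = 4.8%.
Total: 14% + 47.85% + 20% + 4.8% = 86.65%.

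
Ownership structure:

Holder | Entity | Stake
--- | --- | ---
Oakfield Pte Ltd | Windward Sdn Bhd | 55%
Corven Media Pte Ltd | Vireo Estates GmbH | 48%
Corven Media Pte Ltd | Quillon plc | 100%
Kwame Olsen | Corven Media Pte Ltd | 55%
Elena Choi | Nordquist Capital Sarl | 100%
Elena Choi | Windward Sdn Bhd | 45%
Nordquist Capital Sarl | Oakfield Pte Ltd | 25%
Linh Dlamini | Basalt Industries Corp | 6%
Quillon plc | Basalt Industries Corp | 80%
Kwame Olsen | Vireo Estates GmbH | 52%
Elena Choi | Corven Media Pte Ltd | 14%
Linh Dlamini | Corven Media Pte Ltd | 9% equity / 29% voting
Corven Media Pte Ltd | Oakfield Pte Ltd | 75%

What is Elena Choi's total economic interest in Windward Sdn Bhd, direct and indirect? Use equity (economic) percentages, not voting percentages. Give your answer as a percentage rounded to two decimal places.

Elena reaches Windward along 3 paths.
Direct stake: 45% = 45%.
Via Nordquist → Oakfield: 100% × 25% × 55% = 13.75%.
Via Corven → Oakfield: 14% × 75% × 55% = 5.775%.
Total: 45% + 13.75% + 5.775% = 64.525%.
Rounded: 64.53%.

64.53%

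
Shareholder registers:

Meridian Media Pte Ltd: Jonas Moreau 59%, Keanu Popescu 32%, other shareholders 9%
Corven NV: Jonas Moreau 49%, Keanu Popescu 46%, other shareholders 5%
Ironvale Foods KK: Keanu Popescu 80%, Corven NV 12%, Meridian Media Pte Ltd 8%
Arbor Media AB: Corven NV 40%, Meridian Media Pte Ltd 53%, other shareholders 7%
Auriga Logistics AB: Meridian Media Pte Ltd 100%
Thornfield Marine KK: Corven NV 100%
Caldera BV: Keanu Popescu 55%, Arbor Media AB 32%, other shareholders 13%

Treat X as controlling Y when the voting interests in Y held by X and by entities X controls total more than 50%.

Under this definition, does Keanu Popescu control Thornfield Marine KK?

No

Keanu holds 80% of Ironvale, so Keanu controls Ironvale.
Keanu holds 55% of Caldera, so Keanu controls Caldera.
Neither Keanu nor any entity Keanu controls holds any voting interest in Thornfield.
So Keanu does not control Thornfield.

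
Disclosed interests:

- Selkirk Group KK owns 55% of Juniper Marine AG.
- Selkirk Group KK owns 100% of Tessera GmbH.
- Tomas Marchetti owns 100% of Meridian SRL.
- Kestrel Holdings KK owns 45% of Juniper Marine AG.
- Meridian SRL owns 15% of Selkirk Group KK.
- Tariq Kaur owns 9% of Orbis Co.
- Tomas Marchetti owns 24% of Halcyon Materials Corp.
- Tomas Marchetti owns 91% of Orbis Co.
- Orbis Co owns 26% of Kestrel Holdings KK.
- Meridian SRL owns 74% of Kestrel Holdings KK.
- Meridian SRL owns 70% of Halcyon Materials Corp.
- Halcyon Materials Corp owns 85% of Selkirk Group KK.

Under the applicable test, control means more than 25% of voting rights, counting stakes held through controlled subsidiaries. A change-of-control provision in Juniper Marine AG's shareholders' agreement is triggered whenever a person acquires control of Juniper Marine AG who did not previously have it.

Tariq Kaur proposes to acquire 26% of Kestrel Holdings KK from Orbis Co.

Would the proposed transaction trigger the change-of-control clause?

Yes

The purchase adds only to Tariq's holdings (Orbis's stake shrinks), so Tariq is the only person who could newly come to control Juniper.
Tariq's largest direct stake is 9% in Orbis, which does not meet the threshold, so Tariq controls no company.
Neither Tariq nor any entity Tariq controls holds any voting interest in Juniper.
So before the transaction, Tariq does not control Juniper.
After the purchase, Tariq holds 26% of Kestrel directly, and Orbis's stake falls to 0%.
Tariq holds 26% of Kestrel, so Tariq controls Kestrel.
Kestrel holds 45% of Juniper, so Tariq controls Juniper.
Tariq did not control Juniper before and does after, so the clause is triggered.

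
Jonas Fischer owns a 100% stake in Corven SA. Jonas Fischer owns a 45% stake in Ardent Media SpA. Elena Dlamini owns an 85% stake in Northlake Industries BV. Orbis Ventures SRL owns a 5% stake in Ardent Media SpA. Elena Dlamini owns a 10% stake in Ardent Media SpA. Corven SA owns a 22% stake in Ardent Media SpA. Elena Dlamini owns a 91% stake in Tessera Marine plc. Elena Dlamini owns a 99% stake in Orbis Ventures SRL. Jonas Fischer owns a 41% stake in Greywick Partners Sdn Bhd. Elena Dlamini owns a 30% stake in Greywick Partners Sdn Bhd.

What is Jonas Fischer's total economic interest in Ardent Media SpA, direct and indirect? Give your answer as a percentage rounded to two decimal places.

Jonas reaches Ardent along 2 paths.
Via Corven: 100% × 22% = 22%.
Direct stake: 45% = 45%.
Total: 22% + 45% = 67%.
Rounded: 67.00%.

67.00%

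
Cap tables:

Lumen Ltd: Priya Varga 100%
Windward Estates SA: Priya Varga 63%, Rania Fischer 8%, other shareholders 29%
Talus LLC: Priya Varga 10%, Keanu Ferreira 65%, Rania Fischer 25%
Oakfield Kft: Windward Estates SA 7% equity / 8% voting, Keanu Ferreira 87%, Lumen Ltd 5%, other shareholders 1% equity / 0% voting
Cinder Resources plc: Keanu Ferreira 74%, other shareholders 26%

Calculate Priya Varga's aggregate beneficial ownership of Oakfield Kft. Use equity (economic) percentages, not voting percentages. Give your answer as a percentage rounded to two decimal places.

Priya reaches Oakfield along 2 paths.
Via Windward: 63% × 7% = 4.41%.
Via Lumen: 100% × 5% = 5%.
Total: 4.41% + 5% = 9.41%.

9.41%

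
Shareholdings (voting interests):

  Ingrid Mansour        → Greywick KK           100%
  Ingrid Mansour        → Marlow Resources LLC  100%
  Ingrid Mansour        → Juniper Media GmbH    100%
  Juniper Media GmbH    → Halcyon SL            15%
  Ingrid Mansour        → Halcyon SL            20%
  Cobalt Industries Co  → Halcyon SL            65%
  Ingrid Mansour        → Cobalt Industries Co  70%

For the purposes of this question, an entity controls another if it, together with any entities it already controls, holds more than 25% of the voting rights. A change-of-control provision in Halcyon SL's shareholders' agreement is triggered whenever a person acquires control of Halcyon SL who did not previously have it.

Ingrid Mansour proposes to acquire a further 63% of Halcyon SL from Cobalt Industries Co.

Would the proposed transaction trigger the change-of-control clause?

The purchase adds only to Ingrid's holdings (Cobalt's stake shrinks), so Ingrid is the only person who could newly come to control Halcyon.
Ingrid holds 70% of Cobalt, so Ingrid controls Cobalt.
Ingrid holds 100% of Juniper, so Ingrid controls Juniper.
Cobalt and Juniper and Ingrid together hold 65% + 15% + 20% = 100% of Halcyon, so Ingrid controls Halcyon.
So Ingrid already controls Halcyon before the transaction.
After the purchase, Ingrid's direct stake in Halcyon rises to 20% + 63% = 83%, and Cobalt's stake falls to 2%.
Ingrid controlled Halcyon already, so this is not a new person acquiring control; every other person's position is unchanged or reduced.
No new person acquires control, so the clause is not triggered.

No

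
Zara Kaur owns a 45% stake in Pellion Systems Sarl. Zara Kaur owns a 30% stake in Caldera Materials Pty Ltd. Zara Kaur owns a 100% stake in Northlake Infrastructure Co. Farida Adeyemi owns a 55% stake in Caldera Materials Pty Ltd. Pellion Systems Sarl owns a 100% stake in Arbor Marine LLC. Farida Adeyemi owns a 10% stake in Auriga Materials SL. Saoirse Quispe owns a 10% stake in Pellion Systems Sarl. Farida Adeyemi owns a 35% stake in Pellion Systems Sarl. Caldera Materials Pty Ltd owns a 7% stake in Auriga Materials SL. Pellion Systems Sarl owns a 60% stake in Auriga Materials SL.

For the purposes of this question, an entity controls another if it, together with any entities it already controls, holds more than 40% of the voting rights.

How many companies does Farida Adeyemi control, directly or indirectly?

1

Farida holds 55% of Caldera, so Farida controls Caldera.
No other company's threshold is met.
Farida controls 1 company.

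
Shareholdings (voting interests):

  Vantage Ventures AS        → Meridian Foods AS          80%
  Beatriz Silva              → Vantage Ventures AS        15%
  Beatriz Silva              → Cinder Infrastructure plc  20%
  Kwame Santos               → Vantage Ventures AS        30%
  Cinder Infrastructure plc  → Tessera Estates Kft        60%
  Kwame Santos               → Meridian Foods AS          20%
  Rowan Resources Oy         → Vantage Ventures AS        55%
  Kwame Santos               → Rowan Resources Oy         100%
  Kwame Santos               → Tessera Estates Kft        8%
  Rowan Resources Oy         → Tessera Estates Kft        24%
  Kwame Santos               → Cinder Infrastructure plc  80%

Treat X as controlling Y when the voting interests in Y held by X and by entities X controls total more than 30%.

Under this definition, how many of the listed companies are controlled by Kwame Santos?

5

Kwame holds 80% of Cinder, so Kwame controls Cinder.
Kwame holds 100% of Rowan, so Kwame controls Rowan.
Rowan and Kwame together hold 55% + 30% = 85% of Vantage, so Kwame controls Vantage.
Cinder and Kwame and Rowan together hold 60% + 8% + 24% = 92% of Tessera, so Kwame controls Tessera.
Vantage and Kwame together hold 80% + 20% = 100% of Meridian, so Kwame controls Meridian.
Kwame controls 5 companies.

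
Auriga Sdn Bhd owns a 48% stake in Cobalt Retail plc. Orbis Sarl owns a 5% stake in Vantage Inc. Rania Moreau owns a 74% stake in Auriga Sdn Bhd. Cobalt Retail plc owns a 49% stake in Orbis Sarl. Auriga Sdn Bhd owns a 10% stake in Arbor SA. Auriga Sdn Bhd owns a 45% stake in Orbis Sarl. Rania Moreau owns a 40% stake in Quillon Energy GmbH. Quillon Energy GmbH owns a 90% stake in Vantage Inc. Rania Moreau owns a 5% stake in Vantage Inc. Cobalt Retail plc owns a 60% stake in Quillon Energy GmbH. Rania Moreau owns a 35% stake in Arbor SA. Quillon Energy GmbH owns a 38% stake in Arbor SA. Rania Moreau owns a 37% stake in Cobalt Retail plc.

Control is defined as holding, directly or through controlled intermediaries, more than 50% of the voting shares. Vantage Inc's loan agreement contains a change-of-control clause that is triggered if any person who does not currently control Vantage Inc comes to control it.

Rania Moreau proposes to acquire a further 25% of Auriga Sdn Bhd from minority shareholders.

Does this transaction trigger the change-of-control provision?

The purchase changes only Rania's holdings, so Rania is the only person who could newly come to control Vantage.
Rania holds 74% of Auriga, so Rania controls Auriga.
Auriga and Rania together hold 48% + 37% = 85% of Cobalt, so Rania controls Cobalt.
Cobalt and Rania together hold 60% + 40% = 100% of Quillon, so Rania controls Quillon.
Cobalt and Auriga together hold 49% + 45% = 94% of Orbis, so Rania controls Orbis.
Quillon and Orbis and Rania together hold 90% + 5% + 5% = 100% of Vantage, so Rania controls Vantage.
So Rania already controls Vantage before the transaction.
After the purchase, Rania's direct stake in Auriga rises to 74% + 25% = 99%.
Rania controlled Vantage already, so this is not a new person acquiring control; every other person's position is unchanged or reduced.
No new person acquires control, so the clause is not triggered.

No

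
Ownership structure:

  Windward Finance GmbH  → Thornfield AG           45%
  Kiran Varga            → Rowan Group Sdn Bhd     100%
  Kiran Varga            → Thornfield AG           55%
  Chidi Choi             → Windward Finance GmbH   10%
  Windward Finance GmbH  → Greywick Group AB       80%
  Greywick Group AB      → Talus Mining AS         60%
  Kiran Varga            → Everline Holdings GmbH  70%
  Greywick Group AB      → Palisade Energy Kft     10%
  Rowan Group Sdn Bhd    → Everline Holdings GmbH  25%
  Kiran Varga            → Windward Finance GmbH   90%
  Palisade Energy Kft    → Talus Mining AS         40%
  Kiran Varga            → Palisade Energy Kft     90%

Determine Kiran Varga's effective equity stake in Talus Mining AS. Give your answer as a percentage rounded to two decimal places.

82.08%

Kiran reaches Talus along 3 paths.
Via Windward → Greywick → Palisade: 90% × 80% × 10% × 40% = 2.88%.
Via Palisade: 90% × 40% = 36%.
Via Windward → Greywick: 90% × 80% × 60% = 43.2%.
Total: 2.88% + 36% + 43.2% = 82.08%.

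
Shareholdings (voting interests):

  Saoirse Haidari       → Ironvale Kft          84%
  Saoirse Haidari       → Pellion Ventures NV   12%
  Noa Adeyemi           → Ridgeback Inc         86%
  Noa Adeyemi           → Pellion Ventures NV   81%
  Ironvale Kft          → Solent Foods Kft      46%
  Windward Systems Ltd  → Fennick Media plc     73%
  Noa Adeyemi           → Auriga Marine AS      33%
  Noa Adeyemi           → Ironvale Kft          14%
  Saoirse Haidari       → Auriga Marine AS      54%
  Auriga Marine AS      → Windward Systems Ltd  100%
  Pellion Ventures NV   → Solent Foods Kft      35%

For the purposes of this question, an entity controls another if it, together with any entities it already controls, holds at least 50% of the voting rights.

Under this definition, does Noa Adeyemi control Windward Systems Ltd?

No

Noa holds 81% of Pellion, so Noa controls Pellion.
Noa holds 86% of Ridgeback, so Noa controls Ridgeback.
Neither Noa nor any entity Noa controls holds any voting interest in Windward.
So Noa does not control Windward.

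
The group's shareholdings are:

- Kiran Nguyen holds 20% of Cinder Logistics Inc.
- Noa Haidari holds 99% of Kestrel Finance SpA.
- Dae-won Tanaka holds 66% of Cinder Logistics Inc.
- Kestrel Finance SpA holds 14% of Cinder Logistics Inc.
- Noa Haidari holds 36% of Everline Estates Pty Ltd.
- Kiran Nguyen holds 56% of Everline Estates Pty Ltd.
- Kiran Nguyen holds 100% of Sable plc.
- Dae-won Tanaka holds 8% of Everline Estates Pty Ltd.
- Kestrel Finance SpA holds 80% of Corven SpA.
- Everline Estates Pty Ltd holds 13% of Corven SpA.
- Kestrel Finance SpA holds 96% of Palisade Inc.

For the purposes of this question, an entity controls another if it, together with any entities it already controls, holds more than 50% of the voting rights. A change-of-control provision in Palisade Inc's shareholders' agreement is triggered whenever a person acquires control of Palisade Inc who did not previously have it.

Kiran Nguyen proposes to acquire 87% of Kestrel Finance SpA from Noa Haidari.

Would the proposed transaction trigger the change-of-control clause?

Yes

The purchase adds only to Kiran's holdings (Noa's stake shrinks), so Kiran is the only person who could newly come to control Palisade.
Kiran holds 56% of Everline, so Kiran controls Everline.
Kiran holds 100% of Sable, so Kiran controls Sable.
Neither Kiran nor any entity Kiran controls holds any voting interest in Palisade.
So before the transaction, Kiran does not control Palisade.
After the purchase, Kiran holds 87% of Kestrel directly, and Noa's stake falls to 12%.
Kiran holds 87% of Kestrel, so Kiran controls Kestrel.
Kestrel holds 96% of Palisade, so Kiran controls Palisade.
Kiran did not control Palisade before and does after, so the clause is triggered.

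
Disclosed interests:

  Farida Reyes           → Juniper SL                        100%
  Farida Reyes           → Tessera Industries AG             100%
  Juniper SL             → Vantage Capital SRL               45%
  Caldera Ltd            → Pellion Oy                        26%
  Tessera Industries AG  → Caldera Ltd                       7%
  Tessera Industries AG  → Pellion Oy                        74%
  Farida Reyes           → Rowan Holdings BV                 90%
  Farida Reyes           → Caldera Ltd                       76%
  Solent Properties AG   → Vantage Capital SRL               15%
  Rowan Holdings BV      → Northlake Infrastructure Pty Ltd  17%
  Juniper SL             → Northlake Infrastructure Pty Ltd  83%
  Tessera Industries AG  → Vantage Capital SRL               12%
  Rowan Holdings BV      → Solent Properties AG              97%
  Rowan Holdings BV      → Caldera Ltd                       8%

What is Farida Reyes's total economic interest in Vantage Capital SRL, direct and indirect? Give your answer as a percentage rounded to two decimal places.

Farida reaches Vantage along 3 paths.
Via Juniper: 100% × 45% = 45%.
Via Tessera: 100% × 12% = 12%.
Via Rowan → Solent: 90% × 97% × 15% = 13.095%.
Total: 45% + 12% + 13.095% = 70.095%.
Rounded: 70.10%.

70.10%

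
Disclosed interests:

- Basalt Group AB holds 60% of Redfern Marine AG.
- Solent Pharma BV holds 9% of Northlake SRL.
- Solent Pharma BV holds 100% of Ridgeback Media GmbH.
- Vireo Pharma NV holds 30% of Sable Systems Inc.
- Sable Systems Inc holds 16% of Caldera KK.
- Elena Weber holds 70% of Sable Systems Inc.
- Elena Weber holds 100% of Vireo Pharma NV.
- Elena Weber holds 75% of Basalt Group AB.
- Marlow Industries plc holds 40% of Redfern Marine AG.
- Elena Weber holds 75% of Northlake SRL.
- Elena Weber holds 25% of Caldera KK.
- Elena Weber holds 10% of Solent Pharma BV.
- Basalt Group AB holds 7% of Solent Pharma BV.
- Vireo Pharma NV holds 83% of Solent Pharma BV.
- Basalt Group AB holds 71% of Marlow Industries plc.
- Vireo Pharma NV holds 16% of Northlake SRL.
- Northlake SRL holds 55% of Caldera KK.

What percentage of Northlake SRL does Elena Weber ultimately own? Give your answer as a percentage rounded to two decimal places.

99.84%

Elena reaches Northlake along 5 paths.
Via Vireo: 100% × 16% = 16%.
Direct stake: 75% = 75%.
Via Vireo → Solent: 100% × 83% × 9% = 7.47%.
Via Solent: 10% × 9% = 0.9%.
Via Basalt → Solent: 75% × 7% × 9% = 0.4725%.
Total: 16% + 75% + 7.47% + 0.9% + 0.4725% = 99.8425%.
Rounded: 99.84%.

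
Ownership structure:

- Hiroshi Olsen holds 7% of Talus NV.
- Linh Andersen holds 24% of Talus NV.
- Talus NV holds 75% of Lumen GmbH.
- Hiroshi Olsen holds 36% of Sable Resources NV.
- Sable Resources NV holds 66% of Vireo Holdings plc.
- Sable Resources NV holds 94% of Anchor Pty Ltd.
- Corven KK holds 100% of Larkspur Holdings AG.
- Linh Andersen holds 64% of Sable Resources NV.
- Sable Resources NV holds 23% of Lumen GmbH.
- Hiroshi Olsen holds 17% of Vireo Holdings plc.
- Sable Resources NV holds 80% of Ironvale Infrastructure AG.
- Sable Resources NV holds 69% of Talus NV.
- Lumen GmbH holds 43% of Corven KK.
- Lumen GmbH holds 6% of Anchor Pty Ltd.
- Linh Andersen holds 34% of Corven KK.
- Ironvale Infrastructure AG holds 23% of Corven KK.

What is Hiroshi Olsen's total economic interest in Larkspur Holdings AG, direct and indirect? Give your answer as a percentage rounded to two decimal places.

20.45%

Hiroshi reaches Larkspur along 4 paths.
Via Sable → Ironvale → Corven: 36% × 80% × 23% × 100% = 6.624%.
Via Talus → Lumen → Corven: 7% × 75% × 43% × 100% = 2.2575%.
Via Sable → Talus → Lumen → Corven: 36% × 69% × 75% × 43% × 100% = 8.0109%.
Via Sable → Lumen → Corven: 36% × 23% × 43% × 100% = 3.5604%.
Total: 6.624% + 2.2575% + 8.0109% + 3.5604% = 20.4528%.
Rounded: 20.45%.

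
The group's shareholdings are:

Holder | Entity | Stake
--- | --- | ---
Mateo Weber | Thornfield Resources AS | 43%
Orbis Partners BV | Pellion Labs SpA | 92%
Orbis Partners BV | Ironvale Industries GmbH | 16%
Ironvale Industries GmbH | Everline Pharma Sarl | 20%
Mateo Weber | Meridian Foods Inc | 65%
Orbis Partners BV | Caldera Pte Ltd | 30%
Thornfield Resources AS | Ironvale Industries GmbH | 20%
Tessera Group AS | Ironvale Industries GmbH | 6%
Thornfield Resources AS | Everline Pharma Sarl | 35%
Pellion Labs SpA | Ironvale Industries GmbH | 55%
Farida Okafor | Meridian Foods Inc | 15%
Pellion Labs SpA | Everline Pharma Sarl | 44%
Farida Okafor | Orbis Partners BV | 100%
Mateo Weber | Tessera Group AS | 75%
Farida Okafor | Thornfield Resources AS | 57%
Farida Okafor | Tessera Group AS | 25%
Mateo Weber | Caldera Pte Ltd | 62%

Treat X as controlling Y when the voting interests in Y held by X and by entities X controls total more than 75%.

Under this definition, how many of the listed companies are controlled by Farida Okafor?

2

Farida holds 100% of Orbis, so Farida controls Orbis.
Orbis holds 92% of Pellion, so Farida controls Pellion.
No other company's threshold is met.
Farida controls 2 companies.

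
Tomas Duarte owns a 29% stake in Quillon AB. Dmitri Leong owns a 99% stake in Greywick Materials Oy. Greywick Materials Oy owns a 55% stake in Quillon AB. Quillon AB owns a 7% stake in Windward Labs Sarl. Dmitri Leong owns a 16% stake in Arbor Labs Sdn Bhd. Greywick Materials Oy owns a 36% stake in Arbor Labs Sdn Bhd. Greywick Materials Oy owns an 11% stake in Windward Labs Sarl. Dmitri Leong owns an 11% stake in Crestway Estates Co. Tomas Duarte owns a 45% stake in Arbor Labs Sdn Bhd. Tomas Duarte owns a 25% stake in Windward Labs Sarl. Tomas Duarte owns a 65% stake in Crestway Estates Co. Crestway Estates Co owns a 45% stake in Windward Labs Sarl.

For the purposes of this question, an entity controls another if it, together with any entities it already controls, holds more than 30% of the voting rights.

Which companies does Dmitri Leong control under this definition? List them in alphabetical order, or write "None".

Arbor Labs Sdn Bhd, Greywick Materials Oy, Quillon AB

Dmitri holds 99% of Greywick, so Dmitri controls Greywick.
Greywick holds 55% of Quillon, so Dmitri controls Quillon.
Greywick and Dmitri together hold 36% + 16% = 52% of Arbor, so Dmitri controls Arbor.
No other company's threshold is met.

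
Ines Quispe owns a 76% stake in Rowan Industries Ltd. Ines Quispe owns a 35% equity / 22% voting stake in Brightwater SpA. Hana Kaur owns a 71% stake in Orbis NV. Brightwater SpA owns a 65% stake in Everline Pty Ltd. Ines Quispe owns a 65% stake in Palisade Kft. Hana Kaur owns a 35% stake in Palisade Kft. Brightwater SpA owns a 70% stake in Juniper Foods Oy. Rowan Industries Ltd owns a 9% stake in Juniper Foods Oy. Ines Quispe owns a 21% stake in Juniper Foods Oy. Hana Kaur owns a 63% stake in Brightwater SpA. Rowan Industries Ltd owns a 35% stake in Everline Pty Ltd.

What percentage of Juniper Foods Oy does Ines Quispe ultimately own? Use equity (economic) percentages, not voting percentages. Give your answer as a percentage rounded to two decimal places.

Ines reaches Juniper along 3 paths.
Via Brightwater: 35% × 70% = 24.5%.
Direct stake: 21% = 21%.
Via Rowan: 76% × 9% = 6.84%.
Total: 24.5% + 21% + 6.84% = 52.34%.

52.34%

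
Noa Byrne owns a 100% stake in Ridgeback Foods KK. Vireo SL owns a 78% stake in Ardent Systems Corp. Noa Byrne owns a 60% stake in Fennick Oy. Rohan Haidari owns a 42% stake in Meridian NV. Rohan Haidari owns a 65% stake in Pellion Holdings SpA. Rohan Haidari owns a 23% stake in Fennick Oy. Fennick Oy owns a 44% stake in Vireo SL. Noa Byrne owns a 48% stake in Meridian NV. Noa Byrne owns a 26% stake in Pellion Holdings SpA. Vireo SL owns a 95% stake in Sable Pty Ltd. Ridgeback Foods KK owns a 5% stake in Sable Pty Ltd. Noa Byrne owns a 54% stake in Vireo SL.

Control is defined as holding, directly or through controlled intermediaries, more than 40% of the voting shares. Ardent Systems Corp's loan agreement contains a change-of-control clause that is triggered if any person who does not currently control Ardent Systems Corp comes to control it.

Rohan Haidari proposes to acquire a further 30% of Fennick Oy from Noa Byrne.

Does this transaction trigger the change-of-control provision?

The purchase adds only to Rohan's holdings (Noa's stake shrinks), so Rohan is the only person who could newly come to control Ardent.
Rohan holds 42% of Meridian, so Rohan controls Meridian.
Rohan holds 65% of Pellion, so Rohan controls Pellion.
Neither Rohan nor any entity Rohan controls holds any voting interest in Ardent.
So before the transaction, Rohan does not control Ardent.
After the purchase, Rohan's direct stake in Fennick rises to 23% + 30% = 53%, and Noa's stake falls to 30%.
Rohan holds 53% of Fennick, so Rohan controls Fennick.
Fennick holds 44% of Vireo, so Rohan controls Vireo.
Vireo holds 78% of Ardent, so Rohan controls Ardent.
Rohan did not control Ardent before and does after, so the clause is triggered.

Yes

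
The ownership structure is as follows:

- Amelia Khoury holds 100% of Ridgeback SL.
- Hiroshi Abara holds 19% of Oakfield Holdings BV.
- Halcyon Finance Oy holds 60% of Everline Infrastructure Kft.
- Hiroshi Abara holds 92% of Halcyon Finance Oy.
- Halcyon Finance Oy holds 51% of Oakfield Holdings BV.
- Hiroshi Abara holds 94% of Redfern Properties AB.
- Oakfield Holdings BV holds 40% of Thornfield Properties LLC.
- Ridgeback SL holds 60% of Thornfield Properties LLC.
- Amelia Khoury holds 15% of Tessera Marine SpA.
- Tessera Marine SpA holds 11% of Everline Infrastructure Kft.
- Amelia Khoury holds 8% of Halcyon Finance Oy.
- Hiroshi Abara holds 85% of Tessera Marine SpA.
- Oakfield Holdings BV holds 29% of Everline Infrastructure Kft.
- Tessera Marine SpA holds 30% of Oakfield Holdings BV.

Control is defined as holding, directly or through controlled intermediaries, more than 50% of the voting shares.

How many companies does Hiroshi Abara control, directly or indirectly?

5

Hiroshi holds 92% of Halcyon, so Hiroshi controls Halcyon.
Hiroshi holds 85% of Tessera, so Hiroshi controls Tessera.
Tessera and Halcyon and Hiroshi together hold 30% + 51% + 19% = 100% of Oakfield, so Hiroshi controls Oakfield.
Oakfield and Halcyon and Tessera together hold 29% + 60% + 11% = 100% of Everline, so Hiroshi controls Everline.
Hiroshi holds 94% of Redfern, so Hiroshi controls Redfern.
No other company's threshold is met.
Hiroshi controls 5 companies.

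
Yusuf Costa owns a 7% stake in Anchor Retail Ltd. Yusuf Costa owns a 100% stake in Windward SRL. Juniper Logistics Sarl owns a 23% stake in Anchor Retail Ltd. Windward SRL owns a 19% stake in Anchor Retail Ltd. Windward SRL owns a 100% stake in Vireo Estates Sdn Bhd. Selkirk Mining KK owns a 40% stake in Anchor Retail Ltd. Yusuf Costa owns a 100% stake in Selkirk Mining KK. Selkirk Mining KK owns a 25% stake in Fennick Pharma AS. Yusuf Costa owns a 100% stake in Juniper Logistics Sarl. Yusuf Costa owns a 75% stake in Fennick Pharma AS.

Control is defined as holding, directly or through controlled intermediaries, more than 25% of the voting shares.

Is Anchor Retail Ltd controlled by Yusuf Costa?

Yes

Yusuf holds 100% of Selkirk, so Yusuf controls Selkirk.
Yusuf holds 100% of Windward, so Yusuf controls Windward.
Yusuf holds 100% of Juniper, so Yusuf controls Juniper.
Yusuf and Juniper and Selkirk and Windward together hold 7% + 23% + 40% + 19% = 89% of Anchor, so Yusuf controls Anchor.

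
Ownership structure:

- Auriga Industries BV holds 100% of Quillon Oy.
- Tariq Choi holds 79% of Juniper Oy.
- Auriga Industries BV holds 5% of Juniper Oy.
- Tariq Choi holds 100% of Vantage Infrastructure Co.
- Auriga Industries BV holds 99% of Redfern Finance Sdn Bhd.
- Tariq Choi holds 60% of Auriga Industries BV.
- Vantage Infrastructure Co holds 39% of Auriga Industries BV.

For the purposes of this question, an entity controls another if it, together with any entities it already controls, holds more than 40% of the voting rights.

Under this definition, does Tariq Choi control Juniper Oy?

Yes

Tariq holds 100% of Vantage, so Tariq controls Vantage.
Vantage and Tariq together hold 39% + 60% = 99% of Auriga, so Tariq controls Auriga.
Tariq and Auriga together hold 79% + 5% = 84% of Juniper, so Tariq controls Juniper.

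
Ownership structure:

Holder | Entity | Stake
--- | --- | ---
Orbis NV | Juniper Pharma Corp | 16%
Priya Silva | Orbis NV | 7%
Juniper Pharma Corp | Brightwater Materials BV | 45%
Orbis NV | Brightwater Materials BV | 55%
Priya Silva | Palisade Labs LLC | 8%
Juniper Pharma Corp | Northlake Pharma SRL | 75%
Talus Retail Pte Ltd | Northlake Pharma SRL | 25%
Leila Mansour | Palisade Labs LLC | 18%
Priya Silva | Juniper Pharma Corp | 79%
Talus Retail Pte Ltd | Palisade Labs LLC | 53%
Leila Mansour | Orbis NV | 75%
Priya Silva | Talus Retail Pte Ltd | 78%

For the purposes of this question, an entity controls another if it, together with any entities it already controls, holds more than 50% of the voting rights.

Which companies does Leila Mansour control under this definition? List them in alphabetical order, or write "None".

Leila holds 75% of Orbis, so Leila controls Orbis.
Orbis holds 55% of Brightwater, so Leila controls Brightwater.
No other company's threshold is met.

Brightwater Materials BV, Orbis NV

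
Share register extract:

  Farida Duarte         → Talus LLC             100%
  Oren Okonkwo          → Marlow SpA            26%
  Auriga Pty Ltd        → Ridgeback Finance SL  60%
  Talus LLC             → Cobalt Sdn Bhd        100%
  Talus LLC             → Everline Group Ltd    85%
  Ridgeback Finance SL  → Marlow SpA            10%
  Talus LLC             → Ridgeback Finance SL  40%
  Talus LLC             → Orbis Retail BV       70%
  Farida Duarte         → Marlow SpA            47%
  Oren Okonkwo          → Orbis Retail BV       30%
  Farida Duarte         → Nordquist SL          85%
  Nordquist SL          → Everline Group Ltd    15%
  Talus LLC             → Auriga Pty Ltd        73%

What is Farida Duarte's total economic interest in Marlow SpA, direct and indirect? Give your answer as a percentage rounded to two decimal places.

Farida reaches Marlow along 3 paths.
Via Talus → Auriga → Ridgeback: 100% × 73% × 60% × 10% = 4.38%.
Via Talus → Ridgeback: 100% × 40% × 10% = 4%.
Direct stake: 47% = 47%.
Total: 4.38% + 4% + 47% = 55.38%.

55.38%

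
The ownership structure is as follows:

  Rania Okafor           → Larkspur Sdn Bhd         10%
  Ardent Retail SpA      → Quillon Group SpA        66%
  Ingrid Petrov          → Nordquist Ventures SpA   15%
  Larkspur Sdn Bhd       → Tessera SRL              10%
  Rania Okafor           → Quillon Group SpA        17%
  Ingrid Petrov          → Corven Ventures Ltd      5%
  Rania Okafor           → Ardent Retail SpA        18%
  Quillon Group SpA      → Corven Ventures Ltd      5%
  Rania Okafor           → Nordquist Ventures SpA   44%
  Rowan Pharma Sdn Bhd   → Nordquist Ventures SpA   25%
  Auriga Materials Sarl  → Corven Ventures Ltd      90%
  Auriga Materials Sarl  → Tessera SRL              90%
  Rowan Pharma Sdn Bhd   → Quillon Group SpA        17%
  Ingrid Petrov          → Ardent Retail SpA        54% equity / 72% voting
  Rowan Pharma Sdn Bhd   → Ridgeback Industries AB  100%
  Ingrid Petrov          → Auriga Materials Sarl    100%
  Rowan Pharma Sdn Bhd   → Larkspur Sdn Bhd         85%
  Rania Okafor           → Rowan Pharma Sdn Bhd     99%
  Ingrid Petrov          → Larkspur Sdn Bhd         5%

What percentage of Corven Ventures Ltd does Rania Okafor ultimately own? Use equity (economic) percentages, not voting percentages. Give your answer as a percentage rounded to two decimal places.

Rania reaches Corven along 3 paths.
Via Rowan → Quillon: 99% × 17% × 5% = 0.8415%.
Via Ardent → Quillon: 18% × 66% × 5% = 0.594%.
Via Quillon: 17% × 5% = 0.85%.
Total: 0.8415% + 0.594% + 0.85% = 2.2855%.
Rounded: 2.29%.

2.29%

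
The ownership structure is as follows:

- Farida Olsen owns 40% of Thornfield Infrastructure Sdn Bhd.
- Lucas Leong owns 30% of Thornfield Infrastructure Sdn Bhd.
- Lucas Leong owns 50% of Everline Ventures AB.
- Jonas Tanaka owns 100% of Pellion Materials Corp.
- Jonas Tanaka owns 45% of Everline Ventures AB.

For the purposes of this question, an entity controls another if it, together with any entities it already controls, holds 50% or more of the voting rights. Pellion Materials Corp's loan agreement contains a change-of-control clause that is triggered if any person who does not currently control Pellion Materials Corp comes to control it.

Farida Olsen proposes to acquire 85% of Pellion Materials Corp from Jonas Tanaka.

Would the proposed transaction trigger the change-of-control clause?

The purchase adds only to Farida's holdings (Jonas's stake shrinks), so Farida is the only person who could newly come to control Pellion.
Farida's largest direct stake is 40% in Thornfield, which does not meet the threshold, so Farida controls no company.
Neither Farida nor any entity Farida controls holds any voting interest in Pellion.
So before the transaction, Farida does not control Pellion.
After the purchase, Farida holds 85% of Pellion directly, and Jonas's stake falls to 15%.
Farida holds 85% of Pellion, so Farida controls Pellion.
Farida did not control Pellion before and does after, so the clause is triggered.

Yes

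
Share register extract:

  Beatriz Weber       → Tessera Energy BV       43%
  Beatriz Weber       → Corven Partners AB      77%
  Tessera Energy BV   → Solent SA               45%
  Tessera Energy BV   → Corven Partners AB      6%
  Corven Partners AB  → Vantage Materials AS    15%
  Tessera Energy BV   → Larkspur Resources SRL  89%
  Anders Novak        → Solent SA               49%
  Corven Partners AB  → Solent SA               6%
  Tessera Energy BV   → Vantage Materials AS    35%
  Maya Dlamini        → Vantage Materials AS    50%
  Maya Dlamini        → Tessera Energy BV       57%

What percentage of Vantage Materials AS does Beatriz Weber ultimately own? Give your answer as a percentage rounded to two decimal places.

Beatriz reaches Vantage along 3 paths.
Via Tessera: 43% × 35% = 15.05%.
Via Tessera → Corven: 43% × 6% × 15% = 0.387%.
Via Corven: 77% × 15% = 11.55%.
Total: 15.05% + 0.387% + 11.55% = 26.987%.
Rounded: 26.99%.

26.99%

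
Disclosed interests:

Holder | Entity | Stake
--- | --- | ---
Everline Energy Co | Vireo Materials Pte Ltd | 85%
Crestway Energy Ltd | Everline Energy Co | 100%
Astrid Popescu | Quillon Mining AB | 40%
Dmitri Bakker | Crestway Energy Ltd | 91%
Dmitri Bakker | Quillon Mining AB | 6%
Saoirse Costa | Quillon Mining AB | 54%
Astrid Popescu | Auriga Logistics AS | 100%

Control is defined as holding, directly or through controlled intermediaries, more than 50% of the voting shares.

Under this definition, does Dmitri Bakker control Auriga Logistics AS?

Dmitri holds 91% of Crestway, so Dmitri controls Crestway.
Crestway holds 100% of Everline, so Dmitri controls Everline.
Everline holds 85% of Vireo, so Dmitri controls Vireo.
Neither Dmitri nor any entity Dmitri controls holds any voting interest in Auriga.
So Dmitri does not control Auriga.

No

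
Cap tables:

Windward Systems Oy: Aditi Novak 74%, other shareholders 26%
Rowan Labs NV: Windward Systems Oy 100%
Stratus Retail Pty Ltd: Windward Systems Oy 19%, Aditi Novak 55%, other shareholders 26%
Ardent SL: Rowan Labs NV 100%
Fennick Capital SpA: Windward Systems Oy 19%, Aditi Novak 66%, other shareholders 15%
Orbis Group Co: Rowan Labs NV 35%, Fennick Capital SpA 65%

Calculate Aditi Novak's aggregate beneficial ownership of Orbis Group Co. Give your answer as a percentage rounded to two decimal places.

Aditi reaches Orbis along 3 paths.
Via Windward → Rowan: 74% × 100% × 35% = 25.9%.
Via Windward → Fennick: 74% × 19% × 65% = 9.139%.
Via Fennick: 66% × 65% = 42.9%.
Total: 25.9% + 9.139% + 42.9% = 77.939%.
Rounded: 77.94%.

77.94%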